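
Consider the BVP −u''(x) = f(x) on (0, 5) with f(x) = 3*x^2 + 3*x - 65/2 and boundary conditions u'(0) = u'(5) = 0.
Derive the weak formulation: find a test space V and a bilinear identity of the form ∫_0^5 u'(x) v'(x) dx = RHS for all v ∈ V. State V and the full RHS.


V = H^1(0, 5) (no boundary constraint on v; u is determined up to an additive constant); weak form: ∫_0^5 u'v' dx = ∫_0^5 (3*x^2 + 3*x - 65/2) v dx for all v ∈ V.

Multiply both sides by a test function v and integrate from 0 to 5:
  ∫_0^5 −u''(x) v(x) dx = ∫_0^5 f(x) v(x) dx.
Integrate the LHS by parts once:
  ∫_0^5 −u'' v dx = −[u'(x) v(x)]_0^5 + ∫_0^5 u'(x) v'(x) dx.
Thus ∫_0^5 u'(x) v'(x) dx = ∫_0^5 f(x) v(x) dx + [u'(x) v(x)]_0^5.
Choose V so that boundary terms are either known or forced to vanish.
u has homogeneous Neumann: u'(0) = u'(5) = 0. So [u' v]_0^5 = 0·v(5) − 0·v(0) = 0 for any v; take V = H^1(0, 5).
Weak formulation: find u (satisfying any essential BC) such that ∫_0^5 u'(x) v'(x) dx = ∫_0^5 f v dx for all v ∈ V (homogeneous Neumann, so boundary terms vanish).
Substituting f(x) = 3*x^2 + 3*x - 65/2, the right-hand side is ∫_0^5 (3*x^2 + 3*x - 65/2) v dx.
Compatibility check (pure Neumann): taking v ≡ 1 ∈ V gives 0 = ∫_0^5 f dx + (0) − (0), i.e. ∫_0^5 f dx must equal u'(0) − u'(5) = 0. Indeed ∫_0^5 (3*x^2 + 3*x - 65/2) dx = 0, so the data are compatible. The solution is then unique only up to an additive constant (fix it e.g. by requiring ∫_0^5 u dx = 0).


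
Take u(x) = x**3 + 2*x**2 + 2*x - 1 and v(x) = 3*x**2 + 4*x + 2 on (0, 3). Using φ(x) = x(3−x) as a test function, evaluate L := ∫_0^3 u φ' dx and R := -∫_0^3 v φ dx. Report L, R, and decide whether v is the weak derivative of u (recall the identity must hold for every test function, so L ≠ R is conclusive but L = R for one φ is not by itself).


LHS = -1449/20, RHS = -1449/20. Yes, v = u' weakly.

u(x) = x**3 + 2*x**2 + 2*x - 1, classical derivative u'(x) = 3*x**2 + 4*x + 2.
φ(x) = x(3−x), so φ'(x) = 3 - 2*x.
Note φ(0) = φ(3) = 0, so the boundary term u·φ vanishes.
LHS = ∫_0^3 u(x) φ'(x) dx = ∫_0^3 (-2*x^4 - x^3 + 2*x^2 + 8*x - 3) dx. Term by term:
  ∫_0^3 -2*x^4 dx = -486/5;  ∫_0^3 -x^3 dx = -81/4;  ∫_0^3 2*x^2 dx = 18;
  ∫_0^3 8*x dx = 36;  ∫_0^3 -3 dx = -9.
Sum: -486/5 − 81/4 + 18 + 36 − 9 = -1449/20.
So LHS = -1449/20.
∫_0^3 v(x) φ(x) dx = ∫_0^3 (-3*x^4 + 5*x^3 + 10*x^2 + 6*x) dx. Term by term:
  ∫_0^3 -3*x^4 dx = -729/5;  ∫_0^3 5*x^3 dx = 405/4;  ∫_0^3 10*x^2 dx = 90;
  ∫_0^3 6*x dx = 27.
Sum: -729/5 + 405/4 + 90 + 27 = 1449/20.
So RHS = -∫_0^3 v(x) φ(x) dx = -1449/20.
LHS = RHS, so the identity holds for this test φ.
Moreover u is smooth here and v(x) = u'(x) = 3*x**2 + 4*x + 2 pointwise, so the identity holds for every test function. Hence v is the weak derivative of u.


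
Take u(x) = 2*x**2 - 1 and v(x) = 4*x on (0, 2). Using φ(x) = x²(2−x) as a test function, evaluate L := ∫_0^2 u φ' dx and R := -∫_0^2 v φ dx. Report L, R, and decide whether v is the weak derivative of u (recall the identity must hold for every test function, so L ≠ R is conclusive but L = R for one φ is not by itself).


LHS = -32/5, RHS = -32/5. Yes, v = u' weakly.

u(x) = 2*x**2 - 1, classical derivative u'(x) = 4*x.
φ(x) = x²(2−x), so φ'(x) = x*(4 - 3*x).
Note φ(0) = φ(2) = 0, so the boundary term u·φ vanishes.
LHS = ∫_0^2 u(x) φ'(x) dx = ∫_0^2 (-6*x^4 + 8*x^3 + 3*x^2 - 4*x) dx. Term by term:
  ∫_0^2 -6*x^4 dx = -192/5;  ∫_0^2 8*x^3 dx = 32;  ∫_0^2 3*x^2 dx = 8;
  ∫_0^2 -4*x dx = -8.
Sum: -192/5 + 32 + 8 − 8 = -32/5.
So LHS = -32/5.
∫_0^2 v(x) φ(x) dx = ∫_0^2 (-4*x^4 + 8*x^3) dx. Term by term:
  ∫_0^2 -4*x^4 dx = -128/5;  ∫_0^2 8*x^3 dx = 32.
Sum: -128/5 + 32 = 32/5.
So RHS = -∫_0^2 v(x) φ(x) dx = -32/5.
LHS = RHS, so the identity holds for this test φ.
Moreover u is smooth here and v(x) = u'(x) = 4*x pointwise, so the identity holds for every test function. Hence v is the weak derivative of u.


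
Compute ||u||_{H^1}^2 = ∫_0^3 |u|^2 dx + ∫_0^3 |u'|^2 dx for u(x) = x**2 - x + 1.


||u||_{H^1}^2 = 501/10

The H^1 norm (squared) on an interval (0, L) is
  ||u||_{H^1}^2 = ∫_0^L u(x)^2 dx + ∫_0^L u'(x)^2 dx.
Compute u'(x) = 2*x - 1.
Then u(x)^2 = x**4 - 2*x**3 + 3*x**2 - 2*x + 1 and u'(x)^2 = 4*x**2 - 4*x + 1.
Integrate each monomial from 0 to 3 using ∫_0^3 c·x^n dx = c·3^(n+1)/(n+1):
  ∫_0^3 u(x)^2 dx = ∫_0^3 (x^4 - 2*x^3 + 3*x^2 - 2*x + 1) dx. Term by term:
    ∫_0^3 x^4 dx = 243/5;  ∫_0^3 -2*x^3 dx = -81/2;  ∫_0^3 3*x^2 dx = 27;
    ∫_0^3 -2*x dx = -9;  ∫_0^3 1 dx = 3.
  Sum: 243/5 − 81/2 + 27 − 9 + 3 = 291/10.
  ∫_0^3 u'(x)^2 dx = ∫_0^3 (4*x^2 - 4*x + 1) dx. Term by term:
    ∫_0^3 4*x^2 dx = 36;  ∫_0^3 -4*x dx = -18;  ∫_0^3 1 dx = 3.
  Sum: 36 − 18 + 3 = 21.
Adding: ||u||_{H^1}^2 = 291/10 + 21 = 501/10.


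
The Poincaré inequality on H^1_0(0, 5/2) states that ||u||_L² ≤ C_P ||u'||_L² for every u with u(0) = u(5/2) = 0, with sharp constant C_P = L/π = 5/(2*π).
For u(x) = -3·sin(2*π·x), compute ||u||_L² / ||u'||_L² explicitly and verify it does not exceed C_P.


||u||_L² / ||u'||_L² = 1/(2*π) < C_P = 5/(2*π).

u(x) = -3·sin(2*π·x), so u'(x) = -6*π*cos(2*π*x).
Writing u(x) = A·sin(kπx/L) with A = -3 and k = 5, use ∫_0^L sin²(kπx/L) dx = L/2 and ∫_0^L cos²(kπx/L) dx = L/2.
u² = 9·sin²(2*π·x) and (u')² = 36*π^2·cos²(2*π·x), and each of sin², cos² integrates to L/2 = 5/4 over (0, 5/2).
∫_0^5/2 u² dx = 45/4, so ||u||_L² = 3*sqrt(5)/2.
∫_0^5/2 (u')² dx = 45*π^2, so ||u'||_L² = 3*sqrt(5)*π.
Ratio ||u||_L² / ||u'||_L² = 1/(2*π).
Sharp Poincaré constant on H^1_0(0, 5/2) is C_P = L/π = 5/(2*π), achieved by sin(2*π/5·x).
This is the k = 5 harmonic; the ratio L/(kπ) is strictly less than C_P = L/π, consistent with the sharp inequality ||u||_L² ≤ C_P ||u'||_L².


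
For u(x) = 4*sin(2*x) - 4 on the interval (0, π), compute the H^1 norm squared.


||u||_{H^1(0,π)}^2 = 56*π

u'(x) = 8*cos(2*x).
Expand u² and (u')² and integrate term by term on (0, π), using: for integers n ≥ 1, ∫_0^π sin²(nx) dx = ∫_0^π cos²(nx) dx = π/2; for n ≠ n', ∫_0^π sin(nx)sin(n'x) dx = ∫_0^π cos(nx)cos(n'x) dx = 0; and by product-to-sum, ∫_0^π sin(nx)cos(n'x) dx = ½∫_0^π [sin((n+n')x) + sin((n−n')x)] dx, which is 0 when n+n' is even and 2n/(n²−n'²) when n+n' is odd (it need not vanish on (0, π)). For the constant mode: ∫_0^π 1 dx = π, ∫_0^π cos(nx) dx = 0, ∫_0^π sin(nx) dx = (1−(−1)^n)/n.
  u² squared terms: (-4)²·∫1 dx = 16·π = 16*π;  (4)²·∫sin(2x)² dx = 16·π/2 = 8*π.
  u² cross terms: 2·(-4)·(4)·∫1·sin(2x) dx = -32·(0) = 0.
  So ∫_0^π u² dx = 16*π + 8*π + 0 = 24*π.
  (u')² squared terms: (8)²·∫cos(2x)² dx = 64·π/2 = 32*π.
  So ∫_0^π (u')² dx = 32*π.
||u||_{H^1}^2 = (24*π) + (32*π) = 56*π.


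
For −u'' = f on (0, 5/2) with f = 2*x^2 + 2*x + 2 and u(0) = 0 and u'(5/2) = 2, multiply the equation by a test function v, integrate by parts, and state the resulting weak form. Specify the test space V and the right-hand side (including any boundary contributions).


V = {v ∈ H^1(0, 5/2) : v(0) = 0} (test functions vanish at x = 0 where u is specified); weak form: ∫_0^5/2 u'v' dx = ∫_0^5/2 (2*x^2 + 2*x + 2) v dx + 2·v(5/2) for all v ∈ V.

Multiply both sides by a test function v and integrate from 0 to 5/2:
  ∫_0^5/2 −u''(x) v(x) dx = ∫_0^5/2 f(x) v(x) dx.
Integrate the LHS by parts once:
  ∫_0^5/2 −u'' v dx = −[u'(x) v(x)]_0^5/2 + ∫_0^5/2 u'(x) v'(x) dx.
Thus ∫_0^5/2 u'(x) v'(x) dx = ∫_0^5/2 f(x) v(x) dx + [u'(x) v(x)]_0^5/2.
Choose V so that boundary terms are either known or forced to vanish.
Mixed BC: u(0) = 0 (Dirichlet) and u'(5/2) = 2 (Neumann). Define V = {v ∈ H^1(0, 5/2) : v(0) = 0}. Then [u' v]_0^5/2 = u'(5/2)·v(5/2) − u'(0)·0 = 2·v(5/2).
Weak formulation: find u (satisfying any essential BC) such that ∫_0^5/2 u'(x) v'(x) dx = ∫_0^5/2 f v dx + 2·v(5/2) for all v ∈ V (Dirichlet at 0 absorbed into V; Neumann datum at x = 5/2 contributes the boundary term).
Substituting f(x) = 2*x^2 + 2*x + 2, the right-hand side is ∫_0^5/2 (2*x^2 + 2*x + 2) v dx + 2·v(5/2).


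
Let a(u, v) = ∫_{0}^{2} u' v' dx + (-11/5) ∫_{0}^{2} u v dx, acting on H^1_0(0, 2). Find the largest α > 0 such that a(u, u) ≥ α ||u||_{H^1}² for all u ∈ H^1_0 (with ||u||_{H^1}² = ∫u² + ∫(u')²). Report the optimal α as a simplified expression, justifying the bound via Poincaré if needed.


α = (-44/5 + π^2)/(4 + π^2)

Coercivity of a(·,·) on H^1_0(0, 2) means a(u, u) ≥ α ||u||_{H^1}² for every u ∈ H^1_0.
The interval has length L = 2, and Poincaré/coercivity depend only on L. Here a(u, u) = ∫(u')² + (-11/5)·∫u².
Here c = -11/5 < 0 with |c| < (π/L)² = π^2/4, so coercivity still holds. The condition a(u,u) ≥ α||u||_{H^1}² reads (1−α)∫(u')² ≥ (α−c)∫u². Any admissible α is ≤ 1 (rapidly oscillating u have ∫u²/∫(u')² → 0), and α = 1 would force 0 ≥ (1−c)∫u², impossible since c < 1; so 1−α > 0. By the sharp Poincaré inequality on H^1_0 of an interval of length L, ∫(u')² ≥ (π/L)²∫u² with equality for the first sine mode sin(π(x−x₀)/L) (x₀ the left endpoint), so the inequality holds for all u iff (1−α)(π/L)² ≥ α − c, i.e. α ≤ ((π/L)² + c)/((π/L)² + 1) = (1 + c(L/π)²)/(1 + (L/π)²). (Direct route, valid since c ≤ 0: Poincaré gives c∫u² ≥ c(L/π)²∫(u')², so a(u,u) ≥ (1 + c(L/π)²)∫(u')², while ||u||_{H^1}² ≤ (1 + (L/π)²)∫(u')²; dividing yields the same α.) With (π/L)² = π^2/4 and c = -11/5, the largest admissible constant is α = ((π/L)² + c)/((π/L)² + 1).
Simplifying, α = (-44/5 + π^2)/(4 + π^2).


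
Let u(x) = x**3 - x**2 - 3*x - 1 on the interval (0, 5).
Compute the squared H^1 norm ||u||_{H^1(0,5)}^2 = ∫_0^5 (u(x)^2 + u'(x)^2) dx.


||u||_{H^1}^2 = 154400/21

The H^1 norm (squared) on an interval (0, L) is
  ||u||_{H^1}^2 = ∫_0^L u(x)^2 dx + ∫_0^L u'(x)^2 dx.
Compute u'(x) = 3*x**2 - 2*x - 3.
Then u(x)^2 = x**6 - 2*x**5 - 5*x**4 + 4*x**3 + 11*x**2 + 6*x + 1 and u'(x)^2 = 9*x**4 - 12*x**3 - 14*x**2 + 12*x + 9.
Integrate each monomial from 0 to 5 using ∫_0^5 c·x^n dx = c·5^(n+1)/(n+1):
  ∫_0^5 u(x)^2 dx = ∫_0^5 (x^6 - 2*x^5 - 5*x^4 + 4*x^3 + 11*x^2 + 6*x + 1) dx. Term by term:
    ∫_0^5 x^6 dx = 78125/7;  ∫_0^5 -2*x^5 dx = -15625/3;  ∫_0^5 -5*x^4 dx = -3125;
    ∫_0^5 4*x^3 dx = 625;  ∫_0^5 11*x^2 dx = 1375/3;  ∫_0^5 6*x dx = 75;
    ∫_0^5 1 dx = 5.
  Sum: 78125/7 − 15625/3 − 3125 + 625 + 1375/3 + 75 + 5 = 27935/7.
  ∫_0^5 u'(x)^2 dx = ∫_0^5 (9*x^4 - 12*x^3 - 14*x^2 + 12*x + 9) dx. Term by term:
    ∫_0^5 9*x^4 dx = 5625;  ∫_0^5 -12*x^3 dx = -1875;  ∫_0^5 -14*x^2 dx = -1750/3;
    ∫_0^5 12*x dx = 150;  ∫_0^5 9 dx = 45.
  Sum: 5625 − 1875 − 1750/3 + 150 + 45 = 10085/3.
Adding: ||u||_{H^1}^2 = 27935/7 + 10085/3 = 154400/21.


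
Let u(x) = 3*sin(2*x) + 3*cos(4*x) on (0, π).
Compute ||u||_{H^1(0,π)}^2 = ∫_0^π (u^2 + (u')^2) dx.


||u||_{H^1(0,π)}^2 = 99*π

u'(x) = -12*sin(4*x) + 6*cos(2*x).
Expand u² and (u')² and integrate term by term on (0, π), using: for integers n ≥ 1, ∫_0^π sin²(nx) dx = ∫_0^π cos²(nx) dx = π/2; for n ≠ n', ∫_0^π sin(nx)sin(n'x) dx = ∫_0^π cos(nx)cos(n'x) dx = 0; and by product-to-sum, ∫_0^π sin(nx)cos(n'x) dx = ½∫_0^π [sin((n+n')x) + sin((n−n')x)] dx, which is 0 when n+n' is even and 2n/(n²−n'²) when n+n' is odd (it need not vanish on (0, π)).
  u² squared terms: (3)²·∫cos(4x)² dx = 9·π/2 = 9*π/2;  (3)²·∫sin(2x)² dx = 9·π/2 = 9*π/2.
  u² cross terms: 2·(3)·(3)·∫cos(4x)·sin(2x) dx = 18·(0) = 0.
  So ∫_0^π u² dx = 9*π/2 + 9*π/2 + 0 = 9*π.
  (u')² squared terms: (-12)²·∫sin(4x)² dx = 144·π/2 = 72*π;  (6)²·∫cos(2x)² dx = 36·π/2 = 18*π.
  (u')² cross terms: 2·(-12)·(6)·∫sin(4x)·cos(2x) dx = -144·(0) = 0.
  So ∫_0^π (u')² dx = 72*π + 18*π + 0 = 90*π.
||u||_{H^1}^2 = (9*π) + (90*π) = 99*π.


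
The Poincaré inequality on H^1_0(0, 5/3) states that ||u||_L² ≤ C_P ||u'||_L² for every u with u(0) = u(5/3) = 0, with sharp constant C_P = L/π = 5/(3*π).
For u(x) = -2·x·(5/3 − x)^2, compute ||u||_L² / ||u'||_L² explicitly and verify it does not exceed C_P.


||u||_L² / ||u'||_L² = 5*sqrt(14)/42 < C_P = 5/(3*π).

u(x) = -2·x·(5/3 − x)^2, so u'(x) = -6*x^2 + 40*x/3 - 50/9.
u(x) = -2·x·(5/3 − x)^2 vanishes at x = 0 and x = 5/3, so u ∈ H^1_0(0, 5/3). Differentiate via the product rule and integrate the resulting polynomials term by term.
  ∫_0^5/3 u² dx = ∫_0^5/3 (4*x^6 - 80*x^5/3 + 200*x^4/3 - 2000*x^3/27 + 2500*x^2/81) dx. Term by term:
    ∫_0^5/3 4*x^6 dx = 312500/15309;  ∫_0^5/3 -80*x^5/3 dx = -625000/6561;  ∫_0^5/3 200*x^4/3 dx = 125000/729;
    ∫_0^5/3 -2000*x^3/27 dx = -312500/2187;  ∫_0^5/3 2500*x^2/81 dx = 312500/6561.
  Sum: 312500/15309 − 625000/6561 + 125000/729 − 312500/2187 + 312500/6561 = 62500/45927.
  ∫_0^5/3 (u')² dx = ∫_0^5/3 (36*x^4 - 160*x^3 + 2200*x^2/9 - 4000*x/27 + 2500/81) dx. Term by term:
    ∫_0^5/3 36*x^4 dx = 2500/27;  ∫_0^5/3 -160*x^3 dx = -25000/81;  ∫_0^5/3 2200*x^2/9 dx = 275000/729;
    ∫_0^5/3 -4000*x/27 dx = -50000/243;  ∫_0^5/3 2500/81 dx = 12500/243.
  Sum: 2500/27 − 25000/81 + 275000/729 − 50000/243 + 12500/243 = 5000/729.
∫_0^5/3 u² dx = 62500/45927, so ||u||_L² = 250*sqrt(7)/567.
∫_0^5/3 (u')² dx = 5000/729, so ||u'||_L² = 50*sqrt(2)/27.
Ratio ||u||_L² / ||u'||_L² = 5*sqrt(14)/42.
Sharp Poincaré constant on H^1_0(0, 5/3) is C_P = L/π = 5/(3*π), achieved by sin(3*π/5·x).
A polynomial bump cannot attain the sharp Poincaré constant (only the first sine eigenfunction does), so the ratio is strictly less than C_P, consistent with ||u||_L² ≤ C_P ||u'||_L².


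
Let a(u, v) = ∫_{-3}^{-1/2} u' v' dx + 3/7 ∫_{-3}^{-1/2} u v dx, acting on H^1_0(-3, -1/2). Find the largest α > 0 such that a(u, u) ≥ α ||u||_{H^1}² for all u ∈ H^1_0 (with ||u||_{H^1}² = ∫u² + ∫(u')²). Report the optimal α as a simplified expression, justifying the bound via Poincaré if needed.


α = (75 + 28*π^2)/(7*(25 + 4*π^2))

Coercivity of a(·,·) on H^1_0(-3, -1/2) means a(u, u) ≥ α ||u||_{H^1}² for every u ∈ H^1_0.
The interval has length L = 5/2, and Poincaré/coercivity depend only on L. Here a(u, u) = ∫(u')² + (3/7)·∫u².
Here 0 < c = 3/7 < 1. The condition a(u,u) ≥ α||u||_{H^1}² reads (1−α)∫(u')² ≥ (α−c)∫u². Any admissible α is ≤ 1 (rapidly oscillating u have ∫u²/∫(u')² → 0), and α = 1 would force 0 ≥ (1−c)∫u², impossible since c < 1; so 1−α > 0. By the sharp Poincaré inequality on H^1_0 of an interval of length L, ∫(u')² ≥ (π/L)²∫u² with equality for the first sine mode sin(π(x−x₀)/L) (x₀ the left endpoint), so the inequality holds for all u iff (1−α)(π/L)² ≥ α − c, i.e. α ≤ ((π/L)² + c)/((π/L)² + 1) = (1 + c(L/π)²)/(1 + (L/π)²). With (π/L)² = 4*π^2/25 and c = 3/7, the largest admissible constant is α = ((π/L)² + c)/((π/L)² + 1).
Simplifying, α = (75 + 28*π^2)/(7*(25 + 4*π^2)).


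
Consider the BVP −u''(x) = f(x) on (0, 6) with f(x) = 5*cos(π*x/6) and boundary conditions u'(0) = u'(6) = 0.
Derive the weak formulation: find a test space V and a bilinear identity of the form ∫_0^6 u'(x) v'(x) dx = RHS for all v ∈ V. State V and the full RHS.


V = H^1(0, 6) (no boundary constraint on v; u is determined up to an additive constant); weak form: ∫_0^6 u'v' dx = ∫_0^6 (5*cos(π*x/6)) v dx for all v ∈ V.

Multiply both sides by a test function v and integrate from 0 to 6:
  ∫_0^6 −u''(x) v(x) dx = ∫_0^6 f(x) v(x) dx.
Integrate the LHS by parts once:
  ∫_0^6 −u'' v dx = −[u'(x) v(x)]_0^6 + ∫_0^6 u'(x) v'(x) dx.
Thus ∫_0^6 u'(x) v'(x) dx = ∫_0^6 f(x) v(x) dx + [u'(x) v(x)]_0^6.
Choose V so that boundary terms are either known or forced to vanish.
u has homogeneous Neumann: u'(0) = u'(6) = 0. So [u' v]_0^6 = 0·v(6) − 0·v(0) = 0 for any v; take V = H^1(0, 6).
Weak formulation: find u (satisfying any essential BC) such that ∫_0^6 u'(x) v'(x) dx = ∫_0^6 f v dx for all v ∈ V (homogeneous Neumann, so boundary terms vanish).
Substituting f(x) = 5*cos(π*x/6), the right-hand side is ∫_0^6 (5*cos(π*x/6)) v dx.
Compatibility check (pure Neumann): taking v ≡ 1 ∈ V gives 0 = ∫_0^6 f dx + (0) − (0), i.e. ∫_0^6 f dx must equal u'(0) − u'(6) = 0. Indeed ∫_0^6 (5*cos(π*x/6)) dx = 0, so the data are compatible. The solution is then unique only up to an additive constant (fix it e.g. by requiring ∫_0^6 u dx = 0).


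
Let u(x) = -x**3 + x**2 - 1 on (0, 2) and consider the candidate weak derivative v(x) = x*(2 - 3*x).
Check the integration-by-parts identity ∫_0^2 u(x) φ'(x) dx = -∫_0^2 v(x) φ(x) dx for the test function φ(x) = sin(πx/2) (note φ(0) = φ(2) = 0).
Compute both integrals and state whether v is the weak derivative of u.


LHS = -96/π^3 + 16/π, RHS = -96/π^3 + 16/π. Yes, v = u' weakly.

u(x) = -x**3 + x**2 - 1, classical derivative u'(x) = -3*x**2 + 2*x.
φ(x) = sin(πx/2), so φ'(x) = π*cos(π*x/2)/2.
Note φ(0) = φ(2) = 0, so the boundary term u·φ vanishes.
LHS = ∫_0^2 u(x) φ'(x) dx = ∫_0^2 (-π*x^3*cos(π*x/2)/2 + π*x^2*cos(π*x/2)/2 - π*cos(π*x/2)/2) dx. Term by term:
  ∫_0^2 -π*cos(π*x/2)/2 dx = 0;  ∫_0^2 π*x^2*cos(π*x/2)/2 dx = -8/π;  ∫_0^2 -π*x^3*cos(π*x/2)/2 dx = -96/π^3 + 24/π.
Sum: 0 − 8/π + -96/π^3 + 24/π = -96/π^3 + 16/π.
So LHS = -96/π^3 + 16/π.
∫_0^2 v(x) φ(x) dx = ∫_0^2 (-3*x^2*sin(π*x/2) + 2*x*sin(π*x/2)) dx. Term by term:
  ∫_0^2 -3*x^2*sin(π*x/2) dx = -24/π + 96/π^3;  ∫_0^2 2*x*sin(π*x/2) dx = 8/π.
Sum: -24/π + 96/π^3 + 8/π = -16/π + 96/π^3.
So RHS = -∫_0^2 v(x) φ(x) dx = -96/π^3 + 16/π.
LHS = RHS, so the identity holds for this test φ.
Moreover u is smooth here and v(x) = u'(x) = -3*x**2 + 2*x pointwise, so the identity holds for every test function. Hence v is the weak derivative of u.


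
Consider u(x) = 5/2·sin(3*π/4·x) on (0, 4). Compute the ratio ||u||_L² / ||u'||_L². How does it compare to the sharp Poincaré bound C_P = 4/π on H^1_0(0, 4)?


||u||_L² / ||u'||_L² = 4/(3*π) < C_P = 4/π.

u(x) = 5/2·sin(3*π/4·x), so u'(x) = 15*π*cos(3*π*x/4)/8.
Writing u(x) = A·sin(kπx/L) with A = 5/2 and k = 3, use ∫_0^L sin²(kπx/L) dx = L/2 and ∫_0^L cos²(kπx/L) dx = L/2.
u² = 25/4·sin²(3*π/4·x) and (u')² = 225*π^2/64·cos²(3*π/4·x), and each of sin², cos² integrates to L/2 = 2 over (0, 4).
∫_0^4 u² dx = 25/2, so ||u||_L² = 5*sqrt(2)/2.
∫_0^4 (u')² dx = 225*π^2/32, so ||u'||_L² = 15*sqrt(2)*π/8.
Ratio ||u||_L² / ||u'||_L² = 4/(3*π).
Sharp Poincaré constant on H^1_0(0, 4) is C_P = L/π = 4/π, achieved by sin(π/4·x).
This is the k = 3 harmonic; the ratio L/(kπ) is strictly less than C_P = L/π, consistent with the sharp inequality ||u||_L² ≤ C_P ||u'||_L².


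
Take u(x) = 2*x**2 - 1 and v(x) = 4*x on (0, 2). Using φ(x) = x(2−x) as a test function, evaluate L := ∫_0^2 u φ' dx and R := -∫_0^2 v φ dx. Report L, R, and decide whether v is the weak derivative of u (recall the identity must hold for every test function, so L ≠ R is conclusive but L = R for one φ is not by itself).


LHS = -16/3, RHS = -16/3. Yes, v = u' weakly.

u(x) = 2*x**2 - 1, classical derivative u'(x) = 4*x.
φ(x) = x(2−x), so φ'(x) = 2 - 2*x.
Note φ(0) = φ(2) = 0, so the boundary term u·φ vanishes.
LHS = ∫_0^2 u(x) φ'(x) dx = ∫_0^2 (-4*x^3 + 4*x^2 + 2*x - 2) dx. Term by term:
  ∫_0^2 -4*x^3 dx = -16;  ∫_0^2 4*x^2 dx = 32/3;  ∫_0^2 2*x dx = 4;
  ∫_0^2 -2 dx = -4.
Sum: -16 + 32/3 + 4 − 4 = -16/3.
So LHS = -16/3.
∫_0^2 v(x) φ(x) dx = ∫_0^2 (-4*x^3 + 8*x^2) dx. Term by term:
  ∫_0^2 -4*x^3 dx = -16;  ∫_0^2 8*x^2 dx = 64/3.
Sum: -16 + 64/3 = 16/3.
So RHS = -∫_0^2 v(x) φ(x) dx = -16/3.
LHS = RHS, so the identity holds for this test φ.
Moreover u is smooth here and v(x) = u'(x) = 4*x pointwise, so the identity holds for every test function. Hence v is the weak derivative of u.


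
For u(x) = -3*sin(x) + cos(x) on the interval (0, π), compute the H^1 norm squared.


||u||_{H^1(0,π)}^2 = 10*π

u'(x) = -sin(x) - 3*cos(x).
Expand u² and (u')² and integrate term by term on (0, π), using: for integers n ≥ 1, ∫_0^π sin²(nx) dx = ∫_0^π cos²(nx) dx = π/2; for n ≠ n', ∫_0^π sin(nx)sin(n'x) dx = ∫_0^π cos(nx)cos(n'x) dx = 0; and by product-to-sum, ∫_0^π sin(nx)cos(n'x) dx = ½∫_0^π [sin((n+n')x) + sin((n−n')x)] dx, which is 0 when n+n' is even and 2n/(n²−n'²) when n+n' is odd (it need not vanish on (0, π)).
  u² squared terms: (-3)²·∫sin(x)² dx = 9·π/2 = 9*π/2;  (1)²·∫cos(x)² dx = 1·π/2 = π/2.
  u² cross terms: 2·(-3)·(1)·∫sin(x)·cos(x) dx = -6·(0) = 0.
  So ∫_0^π u² dx = 9*π/2 + π/2 + 0 = 5*π.
  (u')² squared terms: (-1)²·∫sin(x)² dx = 1·π/2 = π/2;  (-3)²·∫cos(x)² dx = 9·π/2 = 9*π/2.
  (u')² cross terms: 2·(-1)·(-3)·∫sin(x)·cos(x) dx = 6·(0) = 0.
  So ∫_0^π (u')² dx = π/2 + 9*π/2 + 0 = 5*π.
||u||_{H^1}^2 = (5*π) + (5*π) = 10*π.


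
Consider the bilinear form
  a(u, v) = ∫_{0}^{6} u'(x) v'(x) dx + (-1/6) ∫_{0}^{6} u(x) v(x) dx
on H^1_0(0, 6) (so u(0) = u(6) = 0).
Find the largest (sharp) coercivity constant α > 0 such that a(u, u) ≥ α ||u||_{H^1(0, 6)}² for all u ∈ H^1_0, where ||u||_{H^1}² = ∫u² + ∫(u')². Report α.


α = (-6 + π^2)/(π^2 + 36)

Coercivity of a(·,·) on H^1_0(0, 6) means a(u, u) ≥ α ||u||_{H^1}² for every u ∈ H^1_0.
The interval has length L = 6, and Poincaré/coercivity depend only on L. Here a(u, u) = ∫(u')² + (-1/6)·∫u².
Here c = -1/6 < 0 with |c| < (π/L)² = π^2/36, so coercivity still holds. The condition a(u,u) ≥ α||u||_{H^1}² reads (1−α)∫(u')² ≥ (α−c)∫u². Any admissible α is ≤ 1 (rapidly oscillating u have ∫u²/∫(u')² → 0), and α = 1 would force 0 ≥ (1−c)∫u², impossible since c < 1; so 1−α > 0. By the sharp Poincaré inequality on H^1_0 of an interval of length L, ∫(u')² ≥ (π/L)²∫u² with equality for the first sine mode sin(π(x−x₀)/L) (x₀ the left endpoint), so the inequality holds for all u iff (1−α)(π/L)² ≥ α − c, i.e. α ≤ ((π/L)² + c)/((π/L)² + 1) = (1 + c(L/π)²)/(1 + (L/π)²). (Direct route, valid since c ≤ 0: Poincaré gives c∫u² ≥ c(L/π)²∫(u')², so a(u,u) ≥ (1 + c(L/π)²)∫(u')², while ||u||_{H^1}² ≤ (1 + (L/π)²)∫(u')²; dividing yields the same α.) With (π/L)² = π^2/36 and c = -1/6, the largest admissible constant is α = ((π/L)² + c)/((π/L)² + 1).
Simplifying, α = (-6 + π^2)/(π^2 + 36).


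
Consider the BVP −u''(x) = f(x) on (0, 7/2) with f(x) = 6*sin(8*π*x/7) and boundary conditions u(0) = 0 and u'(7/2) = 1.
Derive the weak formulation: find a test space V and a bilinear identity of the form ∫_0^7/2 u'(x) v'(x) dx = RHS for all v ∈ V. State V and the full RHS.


V = {v ∈ H^1(0, 7/2) : v(0) = 0} (test functions vanish at x = 0 where u is specified); weak form: ∫_0^7/2 u'v' dx = ∫_0^7/2 (6*sin(8*π*x/7)) v dx + v(7/2) for all v ∈ V.

Multiply both sides by a test function v and integrate from 0 to 7/2:
  ∫_0^7/2 −u''(x) v(x) dx = ∫_0^7/2 f(x) v(x) dx.
Integrate the LHS by parts once:
  ∫_0^7/2 −u'' v dx = −[u'(x) v(x)]_0^7/2 + ∫_0^7/2 u'(x) v'(x) dx.
Thus ∫_0^7/2 u'(x) v'(x) dx = ∫_0^7/2 f(x) v(x) dx + [u'(x) v(x)]_0^7/2.
Choose V so that boundary terms are either known or forced to vanish.
Mixed BC: u(0) = 0 (Dirichlet) and u'(7/2) = 1 (Neumann). Define V = {v ∈ H^1(0, 7/2) : v(0) = 0}. Then [u' v]_0^7/2 = u'(7/2)·v(7/2) − u'(0)·0 = v(7/2).
Weak formulation: find u (satisfying any essential BC) such that ∫_0^7/2 u'(x) v'(x) dx = ∫_0^7/2 f v dx + v(7/2) for all v ∈ V (Dirichlet at 0 absorbed into V; Neumann datum at x = 7/2 contributes the boundary term).
Substituting f(x) = 6*sin(8*π*x/7), the right-hand side is ∫_0^7/2 (6*sin(8*π*x/7)) v dx + v(7/2).


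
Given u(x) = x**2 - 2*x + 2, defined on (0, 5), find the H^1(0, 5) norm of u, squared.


||u||_{H^1}^2 = 340

The H^1 norm (squared) on an interval (0, L) is
  ||u||_{H^1}^2 = ∫_0^L u(x)^2 dx + ∫_0^L u'(x)^2 dx.
Compute u'(x) = 2*x - 2.
Then u(x)^2 = x**4 - 4*x**3 + 8*x**2 - 8*x + 4 and u'(x)^2 = 4*x**2 - 8*x + 4.
Integrate each monomial from 0 to 5 using ∫_0^5 c·x^n dx = c·5^(n+1)/(n+1):
  ∫_0^5 u(x)^2 dx = ∫_0^5 (x^4 - 4*x^3 + 8*x^2 - 8*x + 4) dx. Term by term:
    ∫_0^5 x^4 dx = 625;  ∫_0^5 -4*x^3 dx = -625;  ∫_0^5 8*x^2 dx = 1000/3;
    ∫_0^5 -8*x dx = -100;  ∫_0^5 4 dx = 20.
  Sum: 625 − 625 + 1000/3 − 100 + 20 = 760/3.
  ∫_0^5 u'(x)^2 dx = ∫_0^5 (4*x^2 - 8*x + 4) dx. Term by term:
    ∫_0^5 4*x^2 dx = 500/3;  ∫_0^5 -8*x dx = -100;  ∫_0^5 4 dx = 20.
  Sum: 500/3 − 100 + 20 = 260/3.
Adding: ||u||_{H^1}^2 = 760/3 + 260/3 = 340.


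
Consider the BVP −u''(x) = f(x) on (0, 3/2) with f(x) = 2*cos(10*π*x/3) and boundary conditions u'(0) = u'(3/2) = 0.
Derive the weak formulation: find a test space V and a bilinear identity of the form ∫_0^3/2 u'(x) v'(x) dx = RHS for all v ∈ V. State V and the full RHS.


V = H^1(0, 3/2) (no boundary constraint on v; u is determined up to an additive constant); weak form: ∫_0^3/2 u'v' dx = ∫_0^3/2 (2*cos(10*π*x/3)) v dx for all v ∈ V.

Multiply both sides by a test function v and integrate from 0 to 3/2:
  ∫_0^3/2 −u''(x) v(x) dx = ∫_0^3/2 f(x) v(x) dx.
Integrate the LHS by parts once:
  ∫_0^3/2 −u'' v dx = −[u'(x) v(x)]_0^3/2 + ∫_0^3/2 u'(x) v'(x) dx.
Thus ∫_0^3/2 u'(x) v'(x) dx = ∫_0^3/2 f(x) v(x) dx + [u'(x) v(x)]_0^3/2.
Choose V so that boundary terms are either known or forced to vanish.
u has homogeneous Neumann: u'(0) = u'(3/2) = 0. So [u' v]_0^3/2 = 0·v(3/2) − 0·v(0) = 0 for any v; take V = H^1(0, 3/2).
Weak formulation: find u (satisfying any essential BC) such that ∫_0^3/2 u'(x) v'(x) dx = ∫_0^3/2 f v dx for all v ∈ V (homogeneous Neumann, so boundary terms vanish).
Substituting f(x) = 2*cos(10*π*x/3), the right-hand side is ∫_0^3/2 (2*cos(10*π*x/3)) v dx.
Compatibility check (pure Neumann): taking v ≡ 1 ∈ V gives 0 = ∫_0^3/2 f dx + (0) − (0), i.e. ∫_0^3/2 f dx must equal u'(0) − u'(3/2) = 0. Indeed ∫_0^3/2 (2*cos(10*π*x/3)) dx = 0, so the data are compatible. The solution is then unique only up to an additive constant (fix it e.g. by requiring ∫_0^3/2 u dx = 0).


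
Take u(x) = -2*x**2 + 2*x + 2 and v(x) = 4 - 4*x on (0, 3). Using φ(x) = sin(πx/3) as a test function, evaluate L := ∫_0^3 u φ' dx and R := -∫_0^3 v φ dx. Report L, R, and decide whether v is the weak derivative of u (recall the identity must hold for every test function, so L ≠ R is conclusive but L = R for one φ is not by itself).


LHS = 24/π, RHS = 12/π. No, v is not the weak derivative of u.

u(x) = -2*x**2 + 2*x + 2, classical derivative u'(x) = 2 - 4*x.
φ(x) = sin(πx/3), so φ'(x) = π*cos(π*x/3)/3.
Note φ(0) = φ(3) = 0, so the boundary term u·φ vanishes.
LHS = ∫_0^3 u(x) φ'(x) dx = ∫_0^3 (-2*π*x^2*cos(π*x/3)/3 + 2*π*x*cos(π*x/3)/3 + 2*π*cos(π*x/3)/3) dx. Term by term:
  ∫_0^3 2*π*cos(π*x/3)/3 dx = 0;  ∫_0^3 -2*π*x^2*cos(π*x/3)/3 dx = 36/π;  ∫_0^3 2*π*x*cos(π*x/3)/3 dx = -12/π.
Sum: 0 + 36/π − 12/π = 24/π.
So LHS = 24/π.
∫_0^3 v(x) φ(x) dx = ∫_0^3 (-4*x*sin(π*x/3) + 4*sin(π*x/3)) dx. Term by term:
  ∫_0^3 4*sin(π*x/3) dx = 24/π;  ∫_0^3 -4*x*sin(π*x/3) dx = -36/π.
Sum: 24/π − 36/π = -12/π.
So RHS = -∫_0^3 v(x) φ(x) dx = 12/π.
LHS − RHS = 12/π ≠ 0, so the identity fails.
(For a valid weak derivative the identity must hold for EVERY test function, in particular this one. The failure shows v is NOT the weak derivative of u.)
Correct weak derivative would be u'(x) = 2 - 4*x.


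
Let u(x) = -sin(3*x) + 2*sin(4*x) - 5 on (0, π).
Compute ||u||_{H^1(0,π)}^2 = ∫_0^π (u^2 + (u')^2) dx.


||u||_{H^1(0,π)}^2 = 20/3 + 64*π

u'(x) = -3*cos(3*x) + 8*cos(4*x).
Expand u² and (u')² and integrate term by term on (0, π), using: for integers n ≥ 1, ∫_0^π sin²(nx) dx = ∫_0^π cos²(nx) dx = π/2; for n ≠ n', ∫_0^π sin(nx)sin(n'x) dx = ∫_0^π cos(nx)cos(n'x) dx = 0; and by product-to-sum, ∫_0^π sin(nx)cos(n'x) dx = ½∫_0^π [sin((n+n')x) + sin((n−n')x)] dx, which is 0 when n+n' is even and 2n/(n²−n'²) when n+n' is odd (it need not vanish on (0, π)). For the constant mode: ∫_0^π 1 dx = π, ∫_0^π cos(nx) dx = 0, ∫_0^π sin(nx) dx = (1−(−1)^n)/n.
  u² squared terms: (-5)²·∫1 dx = 25·π = 25*π;  (-1)²·∫sin(3x)² dx = 1·π/2 = π/2;  (2)²·∫sin(4x)² dx = 4·π/2 = 2*π.
  u² cross terms: 2·(-5)·(-1)·∫1·sin(3x) dx = 10·(2/3) = 20/3;  2·(-5)·(2)·∫1·sin(4x) dx = -20·(0) = 0;  2·(-1)·(2)·∫sin(3x)·sin(4x) dx = -4·(0) = 0.
  So ∫_0^π u² dx = 25*π + π/2 + 2*π + 20/3 + 0 + 0 = 20/3 + 55*π/2.
  (u')² squared terms: (-3)²·∫cos(3x)² dx = 9·π/2 = 9*π/2;  (8)²·∫cos(4x)² dx = 64·π/2 = 32*π.
  (u')² cross terms: 2·(-3)·(8)·∫cos(3x)·cos(4x) dx = -48·(0) = 0.
  So ∫_0^π (u')² dx = 9*π/2 + 32*π + 0 = 73*π/2.
||u||_{H^1}^2 = (20/3 + 55*π/2) + (73*π/2) = 20/3 + 64*π.


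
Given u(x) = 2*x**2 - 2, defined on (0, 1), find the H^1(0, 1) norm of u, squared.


||u||_{H^1}^2 = 112/15

The H^1 norm (squared) on an interval (0, L) is
  ||u||_{H^1}^2 = ∫_0^L u(x)^2 dx + ∫_0^L u'(x)^2 dx.
Compute u'(x) = 4*x.
Then u(x)^2 = 4*x**4 - 8*x**2 + 4 and u'(x)^2 = 16*x**2.
Integrate each monomial from 0 to 1 using ∫_0^1 c·x^n dx = c·1^(n+1)/(n+1):
  ∫_0^1 u(x)^2 dx = ∫_0^1 (4*x^4 - 8*x^2 + 4) dx. Term by term:
    ∫_0^1 4*x^4 dx = 4/5;  ∫_0^1 -8*x^2 dx = -8/3;  ∫_0^1 4 dx = 4.
  Sum: 4/5 − 8/3 + 4 = 32/15.
  ∫_0^1 u'(x)^2 dx = ∫_0^1 (16*x^2) dx. Term by term:
    ∫_0^1 16*x^2 dx = 16/3.
Adding: ||u||_{H^1}^2 = 32/15 + 16/3 = 112/15.


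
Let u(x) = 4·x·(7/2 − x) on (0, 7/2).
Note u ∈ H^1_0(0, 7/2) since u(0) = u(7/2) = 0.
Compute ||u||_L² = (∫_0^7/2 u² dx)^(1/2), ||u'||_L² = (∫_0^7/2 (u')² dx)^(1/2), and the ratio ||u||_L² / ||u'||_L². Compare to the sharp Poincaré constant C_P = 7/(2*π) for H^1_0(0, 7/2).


||u||_L² / ||u'||_L² = 7*sqrt(10)/20 < C_P = 7/(2*π).

u(x) = 4·x·(7/2 − x), so u'(x) = 14 - 8*x.
u(x) = 4·x·(7/2 − x) vanishes at x = 0 and x = 7/2, so u ∈ H^1_0(0, 7/2). Differentiate via the product rule and integrate the resulting polynomials term by term.
  ∫_0^7/2 u² dx = ∫_0^7/2 (16*x^4 - 112*x^3 + 196*x^2) dx. Term by term:
    ∫_0^7/2 16*x^4 dx = 16807/10;  ∫_0^7/2 -112*x^3 dx = -16807/4;  ∫_0^7/2 196*x^2 dx = 16807/6.
  Sum: 16807/10 − 16807/4 + 16807/6 = 16807/60.
  ∫_0^7/2 (u')² dx = ∫_0^7/2 (64*x^2 - 224*x + 196) dx. Term by term:
    ∫_0^7/2 64*x^2 dx = 2744/3;  ∫_0^7/2 -224*x dx = -1372;  ∫_0^7/2 196 dx = 686.
  Sum: 2744/3 − 1372 + 686 = 686/3.
∫_0^7/2 u² dx = 16807/60, so ||u||_L² = 49*sqrt(105)/30.
∫_0^7/2 (u')² dx = 686/3, so ||u'||_L² = 7*sqrt(42)/3.
Ratio ||u||_L² / ||u'||_L² = 7*sqrt(10)/20.
Sharp Poincaré constant on H^1_0(0, 7/2) is C_P = L/π = 7/(2*π), achieved by sin(2*π/7·x).
A polynomial bump cannot attain the sharp Poincaré constant (only the first sine eigenfunction does), so the ratio is strictly less than C_P, consistent with ||u||_L² ≤ C_P ||u'||_L².


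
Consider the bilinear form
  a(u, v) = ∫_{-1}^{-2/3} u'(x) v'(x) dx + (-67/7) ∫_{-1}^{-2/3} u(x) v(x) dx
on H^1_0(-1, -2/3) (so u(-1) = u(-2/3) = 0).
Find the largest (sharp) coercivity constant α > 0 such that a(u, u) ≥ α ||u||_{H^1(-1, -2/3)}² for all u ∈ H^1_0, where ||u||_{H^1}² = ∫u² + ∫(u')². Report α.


α = (-67 + 63*π^2)/(7*(1 + 9*π^2))

Coercivity of a(·,·) on H^1_0(-1, -2/3) means a(u, u) ≥ α ||u||_{H^1}² for every u ∈ H^1_0.
The interval has length L = 1/3, and Poincaré/coercivity depend only on L. Here a(u, u) = ∫(u')² + (-67/7)·∫u².
Here c = -67/7 < 0 with |c| < (π/L)² = 9*π^2, so coercivity still holds. The condition a(u,u) ≥ α||u||_{H^1}² reads (1−α)∫(u')² ≥ (α−c)∫u². Any admissible α is ≤ 1 (rapidly oscillating u have ∫u²/∫(u')² → 0), and α = 1 would force 0 ≥ (1−c)∫u², impossible since c < 1; so 1−α > 0. By the sharp Poincaré inequality on H^1_0 of an interval of length L, ∫(u')² ≥ (π/L)²∫u² with equality for the first sine mode sin(π(x−x₀)/L) (x₀ the left endpoint), so the inequality holds for all u iff (1−α)(π/L)² ≥ α − c, i.e. α ≤ ((π/L)² + c)/((π/L)² + 1) = (1 + c(L/π)²)/(1 + (L/π)²). (Direct route, valid since c ≤ 0: Poincaré gives c∫u² ≥ c(L/π)²∫(u')², so a(u,u) ≥ (1 + c(L/π)²)∫(u')², while ||u||_{H^1}² ≤ (1 + (L/π)²)∫(u')²; dividing yields the same α.) With (π/L)² = 9*π^2 and c = -67/7, the largest admissible constant is α = ((π/L)² + c)/((π/L)² + 1).
Simplifying, α = (-67 + 63*π^2)/(7*(1 + 9*π^2)).


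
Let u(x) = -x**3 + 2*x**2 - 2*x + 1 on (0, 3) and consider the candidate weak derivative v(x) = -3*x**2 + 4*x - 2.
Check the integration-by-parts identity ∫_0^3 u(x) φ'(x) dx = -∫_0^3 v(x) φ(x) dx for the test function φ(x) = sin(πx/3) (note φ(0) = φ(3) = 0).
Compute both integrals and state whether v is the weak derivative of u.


LHS = -324/π^3 + 57/π, RHS = -324/π^3 + 57/π. Yes, v = u' weakly.

u(x) = -x**3 + 2*x**2 - 2*x + 1, classical derivative u'(x) = -3*x**2 + 4*x - 2.
φ(x) = sin(πx/3), so φ'(x) = π*cos(π*x/3)/3.
Note φ(0) = φ(3) = 0, so the boundary term u·φ vanishes.
LHS = ∫_0^3 u(x) φ'(x) dx = ∫_0^3 (-π*x^3*cos(π*x/3)/3 + 2*π*x^2*cos(π*x/3)/3 - 2*π*x*cos(π*x/3)/3 + π*cos(π*x/3)/3) dx. Term by term:
  ∫_0^3 π*cos(π*x/3)/3 dx = 0;  ∫_0^3 -2*π*x*cos(π*x/3)/3 dx = 12/π;  ∫_0^3 -π*x^3*cos(π*x/3)/3 dx = -324/π^3 + 81/π;
  ∫_0^3 2*π*x^2*cos(π*x/3)/3 dx = -36/π.
Sum: 0 + 12/π + -324/π^3 + 81/π − 36/π = -324/π^3 + 57/π.
So LHS = -324/π^3 + 57/π.
∫_0^3 v(x) φ(x) dx = ∫_0^3 (-3*x^2*sin(π*x/3) + 4*x*sin(π*x/3) - 2*sin(π*x/3)) dx. Term by term:
  ∫_0^3 -2*sin(π*x/3) dx = -12/π;  ∫_0^3 -3*x^2*sin(π*x/3) dx = -81/π + 324/π^3;  ∫_0^3 4*x*sin(π*x/3) dx = 36/π.
Sum: -12/π + -81/π + 324/π^3 + 36/π = -57/π + 324/π^3.
So RHS = -∫_0^3 v(x) φ(x) dx = -324/π^3 + 57/π.
LHS = RHS, so the identity holds for this test φ.
Moreover u is smooth here and v(x) = u'(x) = -3*x**2 + 4*x - 2 pointwise, so the identity holds for every test function. Hence v is the weak derivative of u.


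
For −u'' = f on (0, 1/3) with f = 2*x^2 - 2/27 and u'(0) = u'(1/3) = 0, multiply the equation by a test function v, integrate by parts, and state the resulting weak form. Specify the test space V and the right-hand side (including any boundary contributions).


V = H^1(0, 1/3) (no boundary constraint on v; u is determined up to an additive constant); weak form: ∫_0^1/3 u'v' dx = ∫_0^1/3 (2*x^2 - 2/27) v dx for all v ∈ V.

Multiply both sides by a test function v and integrate from 0 to 1/3:
  ∫_0^1/3 −u''(x) v(x) dx = ∫_0^1/3 f(x) v(x) dx.
Integrate the LHS by parts once:
  ∫_0^1/3 −u'' v dx = −[u'(x) v(x)]_0^1/3 + ∫_0^1/3 u'(x) v'(x) dx.
Thus ∫_0^1/3 u'(x) v'(x) dx = ∫_0^1/3 f(x) v(x) dx + [u'(x) v(x)]_0^1/3.
Choose V so that boundary terms are either known or forced to vanish.
u has homogeneous Neumann: u'(0) = u'(1/3) = 0. So [u' v]_0^1/3 = 0·v(1/3) − 0·v(0) = 0 for any v; take V = H^1(0, 1/3).
Weak formulation: find u (satisfying any essential BC) such that ∫_0^1/3 u'(x) v'(x) dx = ∫_0^1/3 f v dx for all v ∈ V (homogeneous Neumann, so boundary terms vanish).
Substituting f(x) = 2*x^2 - 2/27, the right-hand side is ∫_0^1/3 (2*x^2 - 2/27) v dx.
Compatibility check (pure Neumann): taking v ≡ 1 ∈ V gives 0 = ∫_0^1/3 f dx + (0) − (0), i.e. ∫_0^1/3 f dx must equal u'(0) − u'(1/3) = 0. Indeed ∫_0^1/3 (2*x^2 - 2/27) dx = 0, so the data are compatible. The solution is then unique only up to an additive constant (fix it e.g. by requiring ∫_0^1/3 u dx = 0).


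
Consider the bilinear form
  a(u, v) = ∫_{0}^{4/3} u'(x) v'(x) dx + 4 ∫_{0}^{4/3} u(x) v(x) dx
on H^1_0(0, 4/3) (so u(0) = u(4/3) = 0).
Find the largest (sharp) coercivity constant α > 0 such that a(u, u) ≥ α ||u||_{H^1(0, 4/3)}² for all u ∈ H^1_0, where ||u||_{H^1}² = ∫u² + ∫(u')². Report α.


α = 1

Coercivity of a(·,·) on H^1_0(0, 4/3) means a(u, u) ≥ α ||u||_{H^1}² for every u ∈ H^1_0.
The interval has length L = 4/3, and Poincaré/coercivity depend only on L. Here a(u, u) = ∫(u')² + (4)·∫u².
Here c = 4 ≥ 1, so a(u,u) = ∫(u')² + c∫u² ≥ ∫(u')² + ∫u² = ||u||_{H^1}², i.e. α = 1 works. No larger α is possible: a(u,u) ≥ α||u||_{H^1}² means (1−α)∫(u')² ≥ (α−c)∫u², and for the modes u_n = sin(nπ(x−x₀)/L) (x₀ the left endpoint) one has ∫u_n²/∫(u_n')² = (L/(nπ))² → 0, so a(u_n,u_n)/||u_n||_{H^1}² → 1. Hence the optimal constant is α = 1.
Therefore α = 1.


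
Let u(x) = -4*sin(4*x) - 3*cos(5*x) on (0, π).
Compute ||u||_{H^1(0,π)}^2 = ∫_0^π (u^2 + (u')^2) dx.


||u||_{H^1(0,π)}^2 = -1664/3 + 253*π

u'(x) = 15*sin(5*x) - 16*cos(4*x).
Expand u² and (u')² and integrate term by term on (0, π), using: for integers n ≥ 1, ∫_0^π sin²(nx) dx = ∫_0^π cos²(nx) dx = π/2; for n ≠ n', ∫_0^π sin(nx)sin(n'x) dx = ∫_0^π cos(nx)cos(n'x) dx = 0; and by product-to-sum, ∫_0^π sin(nx)cos(n'x) dx = ½∫_0^π [sin((n+n')x) + sin((n−n')x)] dx, which is 0 when n+n' is even and 2n/(n²−n'²) when n+n' is odd (it need not vanish on (0, π)).
  u² squared terms: (-4)²·∫sin(4x)² dx = 16·π/2 = 8*π;  (-3)²·∫cos(5x)² dx = 9·π/2 = 9*π/2.
  u² cross terms: 2·(-4)·(-3)·∫sin(4x)·cos(5x) dx = 24·(-8/9) = -64/3.
  So ∫_0^π u² dx = 8*π + 9*π/2 − 64/3 = -64/3 + 25*π/2.
  (u')² squared terms: (-16)²·∫cos(4x)² dx = 256·π/2 = 128*π;  (15)²·∫sin(5x)² dx = 225·π/2 = 225*π/2.
  (u')² cross terms: 2·(-16)·(15)·∫cos(4x)·sin(5x) dx = -480·(10/9) = -1600/3.
  So ∫_0^π (u')² dx = 128*π + 225*π/2 − 1600/3 = -1600/3 + 481*π/2.
||u||_{H^1}^2 = (-64/3 + 25*π/2) + (-1600/3 + 481*π/2) = -1664/3 + 253*π.


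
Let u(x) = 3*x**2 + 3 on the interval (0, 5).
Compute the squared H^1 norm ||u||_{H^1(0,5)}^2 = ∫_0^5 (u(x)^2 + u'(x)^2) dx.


||u||_{H^1}^2 = 7920

The H^1 norm (squared) on an interval (0, L) is
  ||u||_{H^1}^2 = ∫_0^L u(x)^2 dx + ∫_0^L u'(x)^2 dx.
Compute u'(x) = 6*x.
Then u(x)^2 = 9*x**4 + 18*x**2 + 9 and u'(x)^2 = 36*x**2.
Integrate each monomial from 0 to 5 using ∫_0^5 c·x^n dx = c·5^(n+1)/(n+1):
  ∫_0^5 u(x)^2 dx = ∫_0^5 (9*x^4 + 18*x^2 + 9) dx. Term by term:
    ∫_0^5 9*x^4 dx = 5625;  ∫_0^5 18*x^2 dx = 750;  ∫_0^5 9 dx = 45.
  Sum: 5625 + 750 + 45 = 6420.
  ∫_0^5 u'(x)^2 dx = ∫_0^5 (36*x^2) dx. Term by term:
    ∫_0^5 36*x^2 dx = 1500.
Adding: ||u||_{H^1}^2 = 6420 + 1500 = 7920.


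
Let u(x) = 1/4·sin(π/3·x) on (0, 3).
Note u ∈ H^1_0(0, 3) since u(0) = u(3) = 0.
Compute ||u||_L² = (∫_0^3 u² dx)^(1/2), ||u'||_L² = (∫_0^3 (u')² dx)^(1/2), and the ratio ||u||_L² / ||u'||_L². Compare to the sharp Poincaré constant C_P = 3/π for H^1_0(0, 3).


||u||_L² / ||u'||_L² = 3/π = C_P.

u(x) = 1/4·sin(π/3·x), so u'(x) = π*cos(π*x/3)/12.
Writing u(x) = A·sin(kπx/L) with A = 1/4 and k = 1, use ∫_0^L sin²(kπx/L) dx = L/2 and ∫_0^L cos²(kπx/L) dx = L/2.
u² = 1/16·sin²(π/3·x) and (u')² = π^2/144·cos²(π/3·x), and each of sin², cos² integrates to L/2 = 3/2 over (0, 3).
∫_0^3 u² dx = 3/32, so ||u||_L² = sqrt(6)/8.
∫_0^3 (u')² dx = π^2/96, so ||u'||_L² = sqrt(6)*π/24.
Ratio ||u||_L² / ||u'||_L² = 3/π.
Sharp Poincaré constant on H^1_0(0, 3) is C_P = L/π = 3/π, achieved by sin(π/3·x).
This is the k = 1 eigenfunction (up to amplitude), so the ratio equals the sharp Poincaré constant exactly.


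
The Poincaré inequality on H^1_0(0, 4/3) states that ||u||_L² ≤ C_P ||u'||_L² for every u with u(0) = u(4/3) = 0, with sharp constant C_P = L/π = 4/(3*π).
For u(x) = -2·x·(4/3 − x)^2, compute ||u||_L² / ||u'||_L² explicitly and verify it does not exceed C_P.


||u||_L² / ||u'||_L² = 2*sqrt(14)/21 < C_P = 4/(3*π).

u(x) = -2·x·(4/3 − x)^2, so u'(x) = -6*x^2 + 32*x/3 - 32/9.
u(x) = -2·x·(4/3 − x)^2 vanishes at x = 0 and x = 4/3, so u ∈ H^1_0(0, 4/3). Differentiate via the product rule and integrate the resulting polynomials term by term.
  ∫_0^4/3 u² dx = ∫_0^4/3 (4*x^6 - 64*x^5/3 + 128*x^4/3 - 1024*x^3/27 + 1024*x^2/81) dx. Term by term:
    ∫_0^4/3 4*x^6 dx = 65536/15309;  ∫_0^4/3 -64*x^5/3 dx = -131072/6561;  ∫_0^4/3 128*x^4/3 dx = 131072/3645;
    ∫_0^4/3 -1024*x^3/27 dx = -65536/2187;  ∫_0^4/3 1024*x^2/81 dx = 65536/6561.
  Sum: 65536/15309 − 131072/6561 + 131072/3645 − 65536/2187 + 65536/6561 = 65536/229635.
  ∫_0^4/3 (u')² dx = ∫_0^4/3 (36*x^4 - 128*x^3 + 1408*x^2/9 - 2048*x/27 + 1024/81) dx. Term by term:
    ∫_0^4/3 36*x^4 dx = 4096/135;  ∫_0^4/3 -128*x^3 dx = -8192/81;  ∫_0^4/3 1408*x^2/9 dx = 90112/729;
    ∫_0^4/3 -2048*x/27 dx = -16384/243;  ∫_0^4/3 1024/81 dx = 4096/243.
  Sum: 4096/135 − 8192/81 + 90112/729 − 16384/243 + 4096/243 = 8192/3645.
∫_0^4/3 u² dx = 65536/229635, so ||u||_L² = 256*sqrt(35)/2835.
∫_0^4/3 (u')² dx = 8192/3645, so ||u'||_L² = 64*sqrt(10)/135.
Ratio ||u||_L² / ||u'||_L² = 2*sqrt(14)/21.
Sharp Poincaré constant on H^1_0(0, 4/3) is C_P = L/π = 4/(3*π), achieved by sin(3*π/4·x).
A polynomial bump cannot attain the sharp Poincaré constant (only the first sine eigenfunction does), so the ratio is strictly less than C_P, consistent with ||u||_L² ≤ C_P ||u'||_L².
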